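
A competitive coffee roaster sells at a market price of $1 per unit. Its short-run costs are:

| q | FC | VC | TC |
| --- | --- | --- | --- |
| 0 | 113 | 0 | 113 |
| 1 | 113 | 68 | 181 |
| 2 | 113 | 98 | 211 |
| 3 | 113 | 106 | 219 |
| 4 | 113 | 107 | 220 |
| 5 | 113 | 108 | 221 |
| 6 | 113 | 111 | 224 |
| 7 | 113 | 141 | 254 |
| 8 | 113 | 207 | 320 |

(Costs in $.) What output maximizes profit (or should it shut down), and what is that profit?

q = 0 (shut down); profit = -$113

Tabulate TR − TC: q=0: -113; q=1: -180; q=2: -209; q=3: -216; q=4: -216; q=5: -216; q=6: -218; q=7: -247; q=8: -312.
Profit is highest at q = 0. Equivalently, the lowest AVC in the table is 111/6 ≈ $18.50 at q = 6, and P = $1 falls below it — price never covers variable cost, so the firm shuts down and loses only its fixed cost.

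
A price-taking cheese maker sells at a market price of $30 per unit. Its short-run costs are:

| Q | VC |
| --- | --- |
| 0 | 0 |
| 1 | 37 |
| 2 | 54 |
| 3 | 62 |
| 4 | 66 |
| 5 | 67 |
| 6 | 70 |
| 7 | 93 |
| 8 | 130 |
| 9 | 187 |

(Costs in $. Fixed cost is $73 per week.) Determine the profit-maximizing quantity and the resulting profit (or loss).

Profit at each row (π = 30Q − TC): Q=0: -73; Q=1: -80; Q=2: -67; Q=3: -45; Q=4: -19; Q=5: 10; Q=6: 37; Q=7: 44; Q=8: 37; Q=9: 10.
Profit is maximized at Q = 7. AVC there is 93/7 = $13.29 ≤ P, so producing beats shutting down (which would give -$73).

Q = 7; profit = $44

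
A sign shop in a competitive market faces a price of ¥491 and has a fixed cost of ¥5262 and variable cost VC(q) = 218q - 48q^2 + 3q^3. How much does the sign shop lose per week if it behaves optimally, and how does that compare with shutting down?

AVC = 218 - 48q + 3q^2 has its minimum ¥26 at q = 8; price ¥491 clears that bar, so the firm operates.
MC = 218 - 96q + 9q^2. Setting P = MC and taking the root on the rising branch gives q* = 13.
TR = 491·13 = 6383. TC = 5262 + 1313 = 6575. Profit = 6383 − 6575 = -¥192.
That loss of ¥192 beats the ¥5262 the firm would lose by shutting down; producing recovers ¥5070 of fixed cost.

Profit = -¥192 at q = 13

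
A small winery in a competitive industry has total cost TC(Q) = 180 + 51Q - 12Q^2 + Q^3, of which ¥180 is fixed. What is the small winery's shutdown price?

The shutdown price is the minimum of AVC. VC = 51Q - 12Q^2 + Q^3, so AVC = 51 - 12Q + Q^2.
dAVC/dQ = -12 + 2Q = 0 gives Q = 6. min AVC = 51 - 12·6 + 6^2 = 15.
For P < ¥15 the firm produces nothing.

¥15 per unit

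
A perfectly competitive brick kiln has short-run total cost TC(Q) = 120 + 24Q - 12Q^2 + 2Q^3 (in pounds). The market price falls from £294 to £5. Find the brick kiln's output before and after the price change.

Output falls from 9 to 0 (the firm shuts down)

AVC = 24 - 12Q + 2Q^2, minimized at Q = 3 where min AVC = £6. MC = 24 - 24Q + 6Q^2.
With P = £294 above the shutdown price, P = MC gives Q = 9.
At P = £5 < min AVC = £6, price no longer covers variable cost at any output, so the firm shuts down: Q = 0.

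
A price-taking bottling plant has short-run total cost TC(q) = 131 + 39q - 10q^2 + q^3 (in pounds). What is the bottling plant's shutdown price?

£14 per unit

The shutdown price is the minimum of AVC. VC = 39q - 10q^2 + q^3, so AVC = 39 - 10q + q^2.
dAVC/dq = -10 + 2q = 0 gives q = 5. min AVC = 39 - 10·5 + 5^2 = 14.
For P < £14 the firm produces nothing.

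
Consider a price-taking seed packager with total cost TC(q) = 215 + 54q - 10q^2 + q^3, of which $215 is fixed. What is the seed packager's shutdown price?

The shutdown price is the minimum of AVC. VC = 54q - 10q^2 + q^3, so AVC = 54 - 10q + q^2.
dAVC/dq = -10 + 2q = 0 gives q = 5. min AVC = 54 - 10·5 + 5^2 = 29.
So the shutdown price is $29.

$29 per unit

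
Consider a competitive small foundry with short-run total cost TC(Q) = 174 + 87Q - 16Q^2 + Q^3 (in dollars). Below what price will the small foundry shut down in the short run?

The firm shuts down when price falls below the minimum of average variable cost. AVC = VC/Q = 87 - 16Q + Q^2.
At the minimum of AVC, MC = AVC. MC = 87 - 32Q + 3Q^2; setting MC = AVC gives 2Q^2 - 16Q = 0, so Q = 8. min AVC = 23.
So the shutdown price is $23.

$23 per unit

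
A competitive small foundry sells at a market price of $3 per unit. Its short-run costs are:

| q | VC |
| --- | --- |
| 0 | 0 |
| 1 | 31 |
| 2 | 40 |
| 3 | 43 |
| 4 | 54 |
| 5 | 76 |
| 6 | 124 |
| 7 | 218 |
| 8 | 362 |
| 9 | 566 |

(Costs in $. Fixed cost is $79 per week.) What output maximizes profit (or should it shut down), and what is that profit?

Tabulate TR − TC: q=0: -79; q=1: -107; q=2: -113; q=3: -113; q=4: -121; q=5: -140; q=6: -185; q=7: -276; q=8: -417; q=9: -618.
Profit is highest at q = 0. Equivalently, the lowest AVC in the table is 54/4 ≈ $13.50 at q = 4, and P = $3 falls below it — price never covers variable cost, so the firm shuts down and loses only its fixed cost.

q = 0 (shut down); profit = -$79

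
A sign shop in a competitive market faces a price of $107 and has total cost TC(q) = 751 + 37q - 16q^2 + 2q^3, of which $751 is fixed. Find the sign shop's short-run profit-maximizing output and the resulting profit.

Profit = -$163 at q = 7

AVC = 37 - 16q + 2q^2; min AVC = $5 at q = 4. Since P = $107 ≥ min AVC, the firm produces.
With MC = 37 - 32q + 6q^2, P = MC on the upward-sloping part at q* = 7.
TR = 107·7 = 749. TC = 751 + 161 = 912. Profit = 749 − 912 = -$163.
That loss of $163 beats the $751 the firm would lose by shutting down; producing recovers $588 of fixed cost.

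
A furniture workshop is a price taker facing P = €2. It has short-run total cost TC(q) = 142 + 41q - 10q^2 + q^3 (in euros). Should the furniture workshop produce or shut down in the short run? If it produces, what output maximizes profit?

Shut down

From TC, MC = TC'(q) = 41 - 20q + 3q^2 and AVC = VC/q = 41 - 10q + q^2.
AVC is minimized where dAVC/dq = -10 + 2q = 0, at q = 5; min AVC = 41 - 10·5 + 5^2 = €16.
Since P = €2 < min AVC = €16, price fails to cover variable cost at any output.
Best response: produce nothing and absorb the €142 fixed cost.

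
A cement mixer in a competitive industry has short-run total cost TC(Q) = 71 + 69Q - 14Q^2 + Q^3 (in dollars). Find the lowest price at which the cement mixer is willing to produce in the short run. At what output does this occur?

$20 per unit, at Q = 7

The firm shuts down when price falls below the minimum of average variable cost. AVC = VC/Q = 69 - 14Q + Q^2.
At the minimum of AVC, MC = AVC. MC = 69 - 28Q + 3Q^2; setting MC = AVC gives 2Q^2 - 14Q = 0, so Q = 7. min AVC = 20.
The firm shuts down for any P below $20.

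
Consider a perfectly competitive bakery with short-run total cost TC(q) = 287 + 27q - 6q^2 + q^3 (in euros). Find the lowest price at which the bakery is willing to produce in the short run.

€18 per unit

The shutdown price is the minimum of AVC. VC = 27q - 6q^2 + q^3, so AVC = 27 - 6q + q^2.
dAVC/dq = -6 + 2q = 0 gives q = 3. min AVC = 27 - 6·3 + 3^2 = 18.
So the shutdown price is €18.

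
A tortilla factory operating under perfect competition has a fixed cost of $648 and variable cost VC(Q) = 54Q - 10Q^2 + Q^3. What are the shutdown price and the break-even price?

Shutdown price = $29; break-even price = $117

Shutdown price = min AVC. AVC = 54 - 10Q + Q^2, with vertex at Q = 5 and minimum $29.
ATC = 648/Q + 54 - 10Q + Q^2. Setting dATC/dQ = −648/Q^2 − 10 + 2Q = 0 gives Q = 9 (since 2·9^3 − 10·9^2 = 648).
min ATC = 648/9 + 54 − 10·9 + 9^2 = $117. That is the break-even price.
For $29 ≤ P < $117 the firm produces at a loss; below $29 it shuts down.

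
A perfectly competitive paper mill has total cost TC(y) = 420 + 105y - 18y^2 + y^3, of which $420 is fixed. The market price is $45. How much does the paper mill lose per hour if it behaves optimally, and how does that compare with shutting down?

Profit = -$220 at y = 10

AVC = 105 - 18y + y^2 has its minimum $24 at y = 9; price $45 clears that bar, so the firm operates.
With MC = 105 - 36y + 3y^2, P = MC on the upward-sloping part at y* = 10.
TR = 45·10 = 450. TC = 420 + 250 = 670. Profit = 450 − 670 = -$220.
By producing, the firm covers all variable cost plus $200 of fixed cost; shutting down would lose the full $420.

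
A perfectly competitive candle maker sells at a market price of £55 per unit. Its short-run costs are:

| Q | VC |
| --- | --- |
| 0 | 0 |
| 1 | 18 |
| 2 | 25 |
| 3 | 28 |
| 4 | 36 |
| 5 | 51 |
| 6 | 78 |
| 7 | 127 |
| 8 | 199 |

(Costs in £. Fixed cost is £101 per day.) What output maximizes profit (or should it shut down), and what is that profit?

Q = 7; profit = £157

Profit at each row (π = 55Q − TC): Q=0: -101; Q=1: -64; Q=2: -16; Q=3: 36; Q=4: 83; Q=5: 123; Q=6: 151; Q=7: 157; Q=8: 140.
Profit is maximized at Q = 7. AVC there is 127/7 = £18.14 ≤ P, so producing beats shutting down (which would give -£101).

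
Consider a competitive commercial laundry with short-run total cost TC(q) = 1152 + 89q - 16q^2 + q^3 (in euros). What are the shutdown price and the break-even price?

Shutdown price = €25; break-even price = €137

Shutdown price = min AVC. AVC = 89 - 16q + q^2, with vertex at q = 8 and minimum €25.
ATC = 1152/q + 89 - 16q + q^2. Setting dATC/dq = −1152/q^2 − 16 + 2q = 0 gives q = 12 (since 2·12^3 − 16·12^2 = 1152).
min ATC = 1152/12 + 89 − 16·12 + 12^2 = €137. That is the break-even price.
For €25 ≤ P < €137 the firm produces at a loss; below €25 it shuts down.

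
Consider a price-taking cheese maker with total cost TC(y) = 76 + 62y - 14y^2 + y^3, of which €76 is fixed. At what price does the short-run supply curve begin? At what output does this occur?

The firm shuts down when price falls below the minimum of average variable cost. AVC = VC/y = 62 - 14y + y^2.
dAVC/dy = -14 + 2y = 0 gives y = 7. min AVC = 62 - 14·7 + 7^2 = 13.
So the shutdown price is €13.

€13 per unit, at y = 7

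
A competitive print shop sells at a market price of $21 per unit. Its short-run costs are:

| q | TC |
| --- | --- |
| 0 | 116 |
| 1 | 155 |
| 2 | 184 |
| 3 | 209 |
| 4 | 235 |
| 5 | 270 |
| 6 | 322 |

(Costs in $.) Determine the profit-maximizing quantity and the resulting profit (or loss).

Profit at each row (π = 21q − TC): q=0: -116; q=1: -134; q=2: -142; q=3: -146; q=4: -151; q=5: -165; q=6: -196.
Profit is highest at q = 0. Equivalently, the lowest AVC in the table is 119/4 ≈ $29.75 at q = 4, and P = $21 falls below it — price never covers variable cost, so the firm shuts down and loses only its fixed cost.

q = 0 (shut down); profit = -$116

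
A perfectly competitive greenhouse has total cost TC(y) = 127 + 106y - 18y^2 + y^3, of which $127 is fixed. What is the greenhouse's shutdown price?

Short-run supply begins at min AVC. From VC = 106y - 18y^2 + y^3, AVC = 106 - 18y + y^2.
At the minimum of AVC, MC = AVC. MC = 106 - 36y + 3y^2; setting MC = AVC gives 2y^2 - 18y = 0, so y = 9. min AVC = 25.
So the shutdown price is $25.

$25 per unit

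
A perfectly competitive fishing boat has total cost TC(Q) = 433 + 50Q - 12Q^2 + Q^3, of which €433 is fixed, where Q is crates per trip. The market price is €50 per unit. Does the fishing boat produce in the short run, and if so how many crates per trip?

Strip out fixed cost: VC = 50Q - 12Q^2 + Q^3. Then AVC = 50 - 12Q + Q^2 and MC = 50 - 24Q + 3Q^2.
AVC hits its minimum where MC = AVC, at Q = 6, giving min AVC = 50 - 12·6 + 6^2 = €14.
P = €50 exceeds min AVC = €14, so the firm stays open.
Set P = MC: 50 = 50 - 24Q + 3Q^2 → -24Q + 3Q^2 = 0. The roots are Q = 0 and Q = 8; the profit-maximizing output is on the rising part of MC, so Q* = 8.
Check: AVC at Q = 8 is €18 ≤ P, so revenue covers variable cost.
Profit = P·Q − TC = 50·8 − 577 = -€177, a loss, but smaller than the €433 fixed cost the firm would lose by shutting down.

Produce at Q = 8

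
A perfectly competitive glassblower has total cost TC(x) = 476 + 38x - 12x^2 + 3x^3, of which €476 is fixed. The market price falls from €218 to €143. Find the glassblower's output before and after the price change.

Output falls from 6 to 5

AVC = 38 - 12x + 3x^2, minimized at x = 2 where min AVC = €26. MC = 38 - 24x + 9x^2.
With P = €218 above the shutdown price, P = MC gives x = 6.
At P = €143 ≥ min AVC, set P = MC: x = 5. The firm stays open but cuts output.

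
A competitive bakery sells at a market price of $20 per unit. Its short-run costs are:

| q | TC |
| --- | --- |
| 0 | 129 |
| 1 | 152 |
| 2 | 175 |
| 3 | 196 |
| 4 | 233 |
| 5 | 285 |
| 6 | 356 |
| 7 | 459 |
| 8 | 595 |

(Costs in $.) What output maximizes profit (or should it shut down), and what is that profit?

q = 0 (shut down); profit = -$129

Tabulate TR − TC: q=0: -129; q=1: -132; q=2: -135; q=3: -136; q=4: -153; q=5: -185; q=6: -236; q=7: -319; q=8: -435.
Profit is highest at q = 0. Equivalently, the lowest AVC in the table is 67/3 ≈ $22.33 at q = 3, and P = $20 falls below it — price never covers variable cost, so the firm shuts down and loses only its fixed cost.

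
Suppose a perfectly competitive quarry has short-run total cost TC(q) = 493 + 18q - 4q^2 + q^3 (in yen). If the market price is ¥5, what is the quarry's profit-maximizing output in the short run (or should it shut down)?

Strip out fixed cost: VC = 18q - 4q^2 + q^3. Then AVC = 18 - 4q + q^2 and MC = 18 - 8q + 3q^2.
AVC is minimized where dAVC/dq = -4 + 2q = 0, at q = 2; min AVC = 18 - 4·2 + 2^2 = ¥14.
P = ¥5 lies below min AVC = ¥14; no output level covers variable cost.
Shutting down limits the loss to fixed cost, ¥493.

Shut down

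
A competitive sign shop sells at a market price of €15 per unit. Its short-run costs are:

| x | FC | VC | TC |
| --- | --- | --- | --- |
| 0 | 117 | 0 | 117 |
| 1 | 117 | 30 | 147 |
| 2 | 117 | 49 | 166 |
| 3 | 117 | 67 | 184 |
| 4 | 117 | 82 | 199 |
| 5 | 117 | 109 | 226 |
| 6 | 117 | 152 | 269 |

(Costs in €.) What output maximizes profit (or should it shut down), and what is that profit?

x = 0 (shut down); profit = -€117

Profit at each row (π = 15x − TC): x=0: -117; x=1: -132; x=2: -136; x=3: -139; x=4: -139; x=5: -151; x=6: -179.
Profit is highest at x = 0. Equivalently, the lowest AVC in the table is 82/4 ≈ €20.50 at x = 4, and P = €15 falls below it — price never covers variable cost, so the firm shuts down and loses only its fixed cost.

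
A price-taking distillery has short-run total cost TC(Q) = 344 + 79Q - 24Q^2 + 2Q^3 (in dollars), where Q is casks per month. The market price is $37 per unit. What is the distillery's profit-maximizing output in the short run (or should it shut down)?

Strip out fixed cost: VC = 79Q - 24Q^2 + 2Q^3. Then AVC = 79 - 24Q + 2Q^2 and MC = 79 - 48Q + 6Q^2.
AVC is minimized where dAVC/dQ = -24 + 4Q = 0, at Q = 6; min AVC = 79 - 24·6 + 2·6^2 = $7.
P = $37 exceeds min AVC = $7, so the firm stays open.
Set P = MC: 37 = 79 - 48Q + 6Q^2 → 42 - 48Q + 6Q^2 = 0. The roots are Q = 1 and Q = 7; the profit-maximizing output is on the rising part of MC, so Q* = 7.
Check: AVC at Q = 7 is $9 ≤ P, so revenue covers variable cost.
Profit = P·Q − TC = 37·7 − 407 = -$148, a loss, but smaller than the $344 fixed cost the firm would lose by shutting down.

Produce at Q = 7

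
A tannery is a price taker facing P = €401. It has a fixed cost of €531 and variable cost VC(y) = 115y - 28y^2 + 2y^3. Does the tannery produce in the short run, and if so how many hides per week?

Produce at y = 13

Variable cost is VC = 115y - 28y^2 + 2y^3, so AVC = VC/y = 115 - 28y + 2y^2 and MC = dTC/dy = 115 - 56y + 6y^2.
AVC is minimized where dAVC/dy = -28 + 4y = 0, at y = 7; min AVC = 115 - 28·7 + 2·7^2 = €17.
Since P = €401 ≥ min AVC = €17, price covers variable cost and the firm should produce.
Set P = MC: 401 = 115 - 56y + 6y^2 → -286 - 56y + 6y^2 = 0. The roots are y = -11/3 and y = 13; the profit-maximizing output is on the rising part of MC, so y* = 13.
Check: AVC at y = 13 is €89 ≤ P, so revenue covers variable cost.
Profit = P·y − TC = 401·13 − 1688 = €3525.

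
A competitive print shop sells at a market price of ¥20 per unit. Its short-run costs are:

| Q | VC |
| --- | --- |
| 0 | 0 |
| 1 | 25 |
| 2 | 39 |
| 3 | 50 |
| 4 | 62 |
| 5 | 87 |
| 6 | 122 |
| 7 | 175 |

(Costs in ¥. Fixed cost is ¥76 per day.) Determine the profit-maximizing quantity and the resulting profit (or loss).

Compute π = P·Q − TC at each output: Q=0: -76; Q=1: -81; Q=2: -75; Q=3: -66; Q=4: -58; Q=5: -63; Q=6: -78; Q=7: -111.
Profit is maximized at Q = 4. AVC there is 62/4 = ¥15.50 ≤ P, so producing beats shutting down (which would give -¥76).

Q = 4; profit = -¥58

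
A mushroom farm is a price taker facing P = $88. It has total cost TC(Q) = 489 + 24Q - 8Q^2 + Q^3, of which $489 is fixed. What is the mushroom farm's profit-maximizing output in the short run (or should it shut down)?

Strip out fixed cost: VC = 24Q - 8Q^2 + Q^3. Then AVC = 24 - 8Q + Q^2 and MC = 24 - 16Q + 3Q^2.
The AVC parabola has its vertex at Q = 8/2 = 4, where AVC = 24 - 8·4 + 4^2 = $8.
Because $88 ≥ $8, revenue can cover variable cost; the firm operates.
P = MC gives -64 - 16Q + 3Q^2 = 0, with roots -8/3 and 8. Take the larger (rising MC): Q* = 8.
Check: AVC at Q = 8 is $24 ≤ P, so revenue covers variable cost.
Profit = P·Q − TC = 88·8 − 681 = $23.

Produce at Q = 8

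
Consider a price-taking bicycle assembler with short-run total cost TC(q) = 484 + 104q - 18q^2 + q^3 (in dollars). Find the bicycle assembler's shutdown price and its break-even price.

Shutdown price = $23; break-even price = $71

Shutdown price = min AVC. AVC = 104 - 18q + q^2, with vertex at q = 9 and minimum $23.
ATC = 484/q + 104 - 18q + q^2. Setting dATC/dq = −484/q^2 − 18 + 2q = 0 gives q = 11 (since 2·11^3 − 18·11^2 = 484).
min ATC = 484/11 + 104 − 18·11 + 11^2 = $71. That is the break-even price.
For $23 ≤ P < $71 the firm produces at a loss; below $23 it shuts down.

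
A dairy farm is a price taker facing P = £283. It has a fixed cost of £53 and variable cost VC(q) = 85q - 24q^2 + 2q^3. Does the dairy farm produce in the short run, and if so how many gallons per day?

Produce at q = 11

Variable cost is VC = 85q - 24q^2 + 2q^3, so AVC = VC/q = 85 - 24q + 2q^2 and MC = dTC/dq = 85 - 48q + 6q^2.
AVC hits its minimum where MC = AVC, at q = 6, giving min AVC = 85 - 24·6 + 2·6^2 = £13.
Since P = £283 ≥ min AVC = £13, price covers variable cost and the firm should produce.
P = MC gives -198 - 48q + 6q^2 = 0, with roots -3 and 11. Take the larger (rising MC): q* = 11.
Check: AVC at q = 11 is £63 ≤ P, so revenue covers variable cost.
Profit = P·q − TC = 283·11 − 746 = £2367.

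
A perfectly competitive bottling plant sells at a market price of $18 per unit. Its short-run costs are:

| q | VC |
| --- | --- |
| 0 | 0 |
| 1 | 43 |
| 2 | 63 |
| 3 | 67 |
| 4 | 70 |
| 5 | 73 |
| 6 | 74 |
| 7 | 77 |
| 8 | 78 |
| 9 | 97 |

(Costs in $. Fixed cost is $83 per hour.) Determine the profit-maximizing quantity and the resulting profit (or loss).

Tabulate TR − TC: q=0: -83; q=1: -108; q=2: -110; q=3: -96; q=4: -81; q=5: -66; q=6: -49; q=7: -34; q=8: -17; q=9: -18.
Profit is maximized at q = 8. AVC there is 78/8 = $9.75 ≤ P, so producing beats shutting down (which would give -$83).

q = 8; profit = -$17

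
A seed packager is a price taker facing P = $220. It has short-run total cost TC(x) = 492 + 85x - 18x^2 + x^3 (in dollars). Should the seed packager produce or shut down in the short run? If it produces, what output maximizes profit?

Variable cost is VC = 85x - 18x^2 + x^3, so AVC = VC/x = 85 - 18x + x^2 and MC = dTC/dx = 85 - 36x + 3x^2.
The AVC parabola has its vertex at x = 18/2 = 9, where AVC = 85 - 18·9 + 9^2 = $4.
Since P = $220 ≥ min AVC = $4, price covers variable cost and the firm should produce.
Set P = MC: 220 = 85 - 36x + 3x^2 → -135 - 36x + 3x^2 = 0. The roots are x = -3 and x = 15; the profit-maximizing output is on the rising part of MC, so x* = 15.
Check: AVC at x = 15 is $40 ≤ P, so revenue covers variable cost.
Profit = P·x − TC = 220·15 − 1092 = $2208.

Produce at x = 15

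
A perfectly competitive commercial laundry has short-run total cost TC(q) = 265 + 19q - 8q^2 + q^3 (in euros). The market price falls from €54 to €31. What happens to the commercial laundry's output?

MC = 19 - 16q + 3q^2; the shutdown threshold is min AVC = €3 (at q = 4).
With P = €54 above the shutdown price, P = MC gives q = 7.
At P = €31 ≥ min AVC, set P = MC: q = 6. The firm stays open but cuts output.

Output falls from 7 to 6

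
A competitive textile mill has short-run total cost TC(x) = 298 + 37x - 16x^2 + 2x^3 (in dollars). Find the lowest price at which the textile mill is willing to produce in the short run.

The firm shuts down when price falls below the minimum of average variable cost. AVC = VC/x = 37 - 16x + 2x^2.
At the minimum of AVC, MC = AVC. MC = 37 - 32x + 6x^2; setting MC = AVC gives 4x^2 - 16x = 0, so x = 4. min AVC = 5.
For P < $5 the firm produces nothing.

$5 per unit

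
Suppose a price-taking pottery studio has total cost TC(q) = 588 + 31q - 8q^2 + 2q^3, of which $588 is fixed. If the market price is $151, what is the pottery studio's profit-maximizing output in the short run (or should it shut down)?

Strip out fixed cost: VC = 31q - 8q^2 + 2q^3. Then AVC = 31 - 8q + 2q^2 and MC = 31 - 16q + 6q^2.
AVC is minimized where dAVC/dq = -8 + 4q = 0, at q = 2; min AVC = 31 - 8·2 + 2·2^2 = $23.
P = $151 exceeds min AVC = $23, so the firm stays open.
P = MC gives -120 - 16q + 6q^2 = 0, with roots -10/3 and 6. Take the larger (rising MC): q* = 6.
Check: AVC at q = 6 is $55 ≤ P, so revenue covers variable cost.
Profit = P·q − TC = 151·6 − 918 = -$12, a loss, but smaller than the $588 fixed cost the firm would lose by shutting down.

Produce at q = 6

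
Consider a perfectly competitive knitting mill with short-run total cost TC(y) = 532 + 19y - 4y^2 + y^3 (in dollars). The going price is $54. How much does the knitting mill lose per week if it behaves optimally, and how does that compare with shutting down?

AVC = 19 - 4y + y^2 has its minimum $15 at y = 2; price $54 clears that bar, so the firm operates.
With MC = 19 - 8y + 3y^2, P = MC on the upward-sloping part at y* = 5.
TR = 54·5 = 270. TC = 532 + 120 = 652. Profit = 270 − 652 = -$382.
By producing, the firm covers all variable cost plus $150 of fixed cost; shutting down would lose the full $532.

Profit = -$382 at y = 5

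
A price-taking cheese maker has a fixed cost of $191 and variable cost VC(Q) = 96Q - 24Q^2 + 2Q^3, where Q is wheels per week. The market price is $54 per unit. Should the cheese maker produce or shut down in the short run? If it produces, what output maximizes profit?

Variable cost is VC = 96Q - 24Q^2 + 2Q^3, so AVC = VC/Q = 96 - 24Q + 2Q^2 and MC = dTC/dQ = 96 - 48Q + 6Q^2.
AVC hits its minimum where MC = AVC, at Q = 6, giving min AVC = 96 - 24·6 + 2·6^2 = $24.
Since P = $54 ≥ min AVC = $24, price covers variable cost and the firm should produce.
Solving P = MC: 42 - 48Q + 6Q^2 = 0 ⇒ Q = 1 or 7. On the upward-sloping branch, Q* = 7.
Check: AVC at Q = 7 is $26 ≤ P, so revenue covers variable cost.
Profit = P·Q − TC = 54·7 − 373 = $5.

Produce at Q = 7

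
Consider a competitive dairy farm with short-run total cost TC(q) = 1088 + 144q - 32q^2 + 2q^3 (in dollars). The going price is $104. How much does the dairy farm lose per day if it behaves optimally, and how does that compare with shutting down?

AVC = 144 - 32q + 2q^2 has its minimum $16 at q = 8; price $104 clears that bar, so the firm operates.
With MC = 144 - 64q + 6q^2, P = MC on the upward-sloping part at q* = 10.
TR = 104·10 = 1040. TC = 1088 + 240 = 1328. Profit = 1040 − 1328 = -$288.
By producing, the firm covers all variable cost plus $800 of fixed cost; shutting down would lose the full $1088.

Profit = -$288 at q = 10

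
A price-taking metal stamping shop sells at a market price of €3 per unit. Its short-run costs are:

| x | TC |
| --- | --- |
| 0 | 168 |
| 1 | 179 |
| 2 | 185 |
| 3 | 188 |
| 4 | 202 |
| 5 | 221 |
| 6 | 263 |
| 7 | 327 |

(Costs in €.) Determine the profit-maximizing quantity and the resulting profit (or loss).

Tabulate TR − TC: x=0: -168; x=1: -176; x=2: -179; x=3: -179; x=4: -190; x=5: -206; x=6: -245; x=7: -306.
Profit is highest at x = 0. Equivalently, the lowest AVC in the table is 20/3 ≈ €6.67 at x = 3, and P = €3 falls below it — price never covers variable cost, so the firm shuts down and loses only its fixed cost.

x = 0 (shut down); profit = -€168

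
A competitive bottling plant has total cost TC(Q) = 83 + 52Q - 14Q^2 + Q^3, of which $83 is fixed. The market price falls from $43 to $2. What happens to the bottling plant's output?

Output falls from 9 to 0 (the firm shuts down)

AVC = 52 - 14Q + Q^2, minimized at Q = 7 where min AVC = $3. MC = 52 - 28Q + 3Q^2.
At P = $43 ≥ min AVC, set P = MC on the rising branch: Q = 9.
At P = $2 < min AVC = $3, price no longer covers variable cost at any output, so the firm shuts down: Q = 0.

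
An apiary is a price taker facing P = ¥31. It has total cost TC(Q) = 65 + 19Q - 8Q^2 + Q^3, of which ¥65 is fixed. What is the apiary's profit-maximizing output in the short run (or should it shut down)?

Strip out fixed cost: VC = 19Q - 8Q^2 + Q^3. Then AVC = 19 - 8Q + Q^2 and MC = 19 - 16Q + 3Q^2.
AVC hits its minimum where MC = AVC, at Q = 4, giving min AVC = 19 - 8·4 + 4^2 = ¥3.
Since P = ¥31 ≥ min AVC = ¥3, price covers variable cost and the firm should produce.
Set P = MC: 31 = 19 - 16Q + 3Q^2 → -12 - 16Q + 3Q^2 = 0. The roots are Q = -2/3 and Q = 6; the profit-maximizing output is on the rising part of MC, so Q* = 6.
Check: AVC at Q = 6 is ¥7 ≤ P, so revenue covers variable cost.
Profit = P·Q − TC = 31·6 − 107 = ¥79.

Produce at Q = 6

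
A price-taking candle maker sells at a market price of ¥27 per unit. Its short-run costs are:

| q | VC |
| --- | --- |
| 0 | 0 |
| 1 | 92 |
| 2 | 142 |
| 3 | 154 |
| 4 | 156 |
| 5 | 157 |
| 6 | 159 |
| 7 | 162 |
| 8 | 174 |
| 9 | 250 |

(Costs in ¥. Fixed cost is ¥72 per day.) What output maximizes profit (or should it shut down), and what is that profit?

Tabulate TR − TC: q=0: -72; q=1: -137; q=2: -160; q=3: -145; q=4: -120; q=5: -94; q=6: -69; q=7: -45; q=8: -30; q=9: -79.
Profit is maximized at q = 8. AVC there is 174/8 = ¥21.75 ≤ P, so producing beats shutting down (which would give -¥72).

q = 8; profit = -¥30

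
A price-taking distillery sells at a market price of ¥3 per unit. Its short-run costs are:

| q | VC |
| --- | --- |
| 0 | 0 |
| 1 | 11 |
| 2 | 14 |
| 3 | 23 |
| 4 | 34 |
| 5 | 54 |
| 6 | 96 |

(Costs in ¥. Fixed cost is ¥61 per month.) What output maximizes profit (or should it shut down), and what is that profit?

q = 0 (shut down); profit = -¥61

Profit at each row (π = 3q − TC): q=0: -61; q=1: -69; q=2: -69; q=3: -75; q=4: -83; q=5: -100; q=6: -139.
Profit is highest at q = 0. Equivalently, the lowest AVC in the table is 14/2 ≈ ¥7 at q = 2, and P = ¥3 falls below it — price never covers variable cost, so the firm shuts down and loses only its fixed cost.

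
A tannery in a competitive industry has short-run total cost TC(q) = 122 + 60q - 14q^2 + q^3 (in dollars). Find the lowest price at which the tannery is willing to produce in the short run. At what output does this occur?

The firm shuts down when price falls below the minimum of average variable cost. AVC = VC/q = 60 - 14q + q^2.
dAVC/dq = -14 + 2q = 0 gives q = 7. min AVC = 60 - 14·7 + 7^2 = 11.
The firm shuts down for any P below $11.

$11 per unit, at q = 7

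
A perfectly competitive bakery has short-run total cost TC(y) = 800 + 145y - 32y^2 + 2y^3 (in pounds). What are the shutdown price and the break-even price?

AVC = 145 - 32y + 2y^2; minimized at y = 8, giving min AVC = £17. That is the shutdown price.
ATC = 800/y + 145 - 32y + 2y^2. Setting dATC/dy = −800/y^2 − 32 + 4y = 0 gives y = 10 (since 4·10^3 − 32·10^2 = 800).
min ATC = 800/10 + 145 − 32·10 + 2·10^2 = £105. That is the break-even price.
Between these two prices the firm operates at a loss; above £105 it earns a profit.

Shutdown price = £17; break-even price = £105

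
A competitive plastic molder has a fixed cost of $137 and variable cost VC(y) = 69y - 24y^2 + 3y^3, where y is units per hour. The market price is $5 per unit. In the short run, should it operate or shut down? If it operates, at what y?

Variable cost is VC = 69y - 24y^2 + 3y^3, so AVC = VC/y = 69 - 24y + 3y^2 and MC = dTC/dy = 69 - 48y + 9y^2.
AVC is minimized where dAVC/dy = -24 + 6y = 0, at y = 4; min AVC = 69 - 24·4 + 3·4^2 = $21.
P = $5 lies below min AVC = $21; no output level covers variable cost.
The firm minimizes its loss by shutting down and losing only its fixed cost of $137.

Shut down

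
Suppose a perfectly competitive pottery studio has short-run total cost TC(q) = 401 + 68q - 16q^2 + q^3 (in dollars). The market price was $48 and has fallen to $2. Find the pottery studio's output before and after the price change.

Output falls from 10 to 0 (the firm shuts down)

MC = 68 - 32q + 3q^2; the shutdown threshold is min AVC = $4 (at q = 8).
At P = $48 ≥ min AVC, set P = MC on the rising branch: q = 10.
At P = $2 < min AVC = $4, price no longer covers variable cost at any output, so the firm shuts down: q = 0.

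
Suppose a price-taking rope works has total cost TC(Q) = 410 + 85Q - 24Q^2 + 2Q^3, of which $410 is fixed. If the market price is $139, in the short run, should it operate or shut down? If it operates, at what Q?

Produce at Q = 9

Variable cost is VC = 85Q - 24Q^2 + 2Q^3, so AVC = VC/Q = 85 - 24Q + 2Q^2 and MC = dTC/dQ = 85 - 48Q + 6Q^2.
The AVC parabola has its vertex at Q = 24/4 = 6, where AVC = 85 - 24·6 + 2·6^2 = $13.
P = $139 exceeds min AVC = $13, so the firm stays open.
Solving P = MC: -54 - 48Q + 6Q^2 = 0 ⇒ Q = -1 or 9. On the upward-sloping branch, Q* = 9.
Check: AVC at Q = 9 is $31 ≤ P, so revenue covers variable cost.
Profit = P·Q − TC = 139·9 − 689 = $562.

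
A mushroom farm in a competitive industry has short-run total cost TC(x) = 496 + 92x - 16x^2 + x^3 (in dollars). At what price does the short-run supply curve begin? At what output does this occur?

$28 per unit, at x = 8

The firm shuts down when price falls below the minimum of average variable cost. AVC = VC/x = 92 - 16x + x^2.
dAVC/dx = -16 + 2x = 0 gives x = 8. min AVC = 92 - 16·8 + 8^2 = 28.
For P < $28 the firm produces nothing.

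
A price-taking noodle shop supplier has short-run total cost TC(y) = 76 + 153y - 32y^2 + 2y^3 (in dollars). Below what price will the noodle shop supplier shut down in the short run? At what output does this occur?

The shutdown price is the minimum of AVC. VC = 153y - 32y^2 + 2y^3, so AVC = 153 - 32y + 2y^2.
At the minimum of AVC, MC = AVC. MC = 153 - 64y + 6y^2; setting MC = AVC gives 4y^2 - 32y = 0, so y = 8. min AVC = 25.
The firm shuts down for any P below $25.

$25 per unit, at y = 8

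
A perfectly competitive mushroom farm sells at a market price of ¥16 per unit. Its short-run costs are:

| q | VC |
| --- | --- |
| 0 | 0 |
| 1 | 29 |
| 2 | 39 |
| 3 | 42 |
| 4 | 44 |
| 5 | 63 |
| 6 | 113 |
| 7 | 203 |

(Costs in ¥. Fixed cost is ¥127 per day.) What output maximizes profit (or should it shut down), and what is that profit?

Compute π = P·q − TC at each output: q=0: -127; q=1: -140; q=2: -134; q=3: -121; q=4: -107; q=5: -110; q=6: -144; q=7: -218.
Profit is maximized at q = 4. AVC there is 44/4 = ¥11 ≤ P, so producing beats shutting down (which would give -¥127).

q = 4; profit = -¥107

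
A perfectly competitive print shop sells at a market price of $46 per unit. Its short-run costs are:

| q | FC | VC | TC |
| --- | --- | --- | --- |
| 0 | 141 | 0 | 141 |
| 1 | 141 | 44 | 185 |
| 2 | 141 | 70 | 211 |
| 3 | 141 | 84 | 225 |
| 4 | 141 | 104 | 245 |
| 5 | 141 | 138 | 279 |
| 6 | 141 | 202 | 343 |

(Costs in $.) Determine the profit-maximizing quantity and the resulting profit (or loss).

Compute π = P·q − TC at each output: q=0: -141; q=1: -139; q=2: -119; q=3: -87; q=4: -61; q=5: -49; q=6: -67.
Profit is maximized at q = 5. AVC there is 138/5 = $27.60 ≤ P, so producing beats shutting down (which would give -$141).

q = 5; profit = -$49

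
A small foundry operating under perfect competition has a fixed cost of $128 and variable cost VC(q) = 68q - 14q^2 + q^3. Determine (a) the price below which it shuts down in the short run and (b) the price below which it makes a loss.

AVC = 68 - 14q + q^2; minimized at q = 7, giving min AVC = $19. That is the shutdown price.
ATC = 128/q + 68 - 14q + q^2. Setting dATC/dq = −128/q^2 − 14 + 2q = 0 gives q = 8 (since 2·8^3 − 14·8^2 = 128).
min ATC = 128/8 + 68 − 14·8 + 8^2 = $36. That is the break-even price.
For $19 ≤ P < $36 the firm produces at a loss; below $19 it shuts down.

Shutdown price = $19; break-even price = $36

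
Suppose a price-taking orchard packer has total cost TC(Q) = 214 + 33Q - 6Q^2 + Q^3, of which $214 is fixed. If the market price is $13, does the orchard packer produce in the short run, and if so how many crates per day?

Strip out fixed cost: VC = 33Q - 6Q^2 + Q^3. Then AVC = 33 - 6Q + Q^2 and MC = 33 - 12Q + 3Q^2.
AVC hits its minimum where MC = AVC, at Q = 3, giving min AVC = 33 - 6·3 + 3^2 = $24.
Since P = $13 < min AVC = $24, price fails to cover variable cost at any output.
Shutting down limits the loss to fixed cost, $214.

Shut down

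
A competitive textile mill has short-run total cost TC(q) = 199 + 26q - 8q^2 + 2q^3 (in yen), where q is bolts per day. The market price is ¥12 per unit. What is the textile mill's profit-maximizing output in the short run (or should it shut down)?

Shut down

Variable cost is VC = 26q - 8q^2 + 2q^3, so AVC = VC/q = 26 - 8q + 2q^2 and MC = dTC/dq = 26 - 16q + 6q^2.
AVC is minimized where dAVC/dq = -8 + 4q = 0, at q = 2; min AVC = 26 - 8·2 + 2·2^2 = ¥18.
P = ¥12 lies below min AVC = ¥18; no output level covers variable cost.
Shutting down limits the loss to fixed cost, ¥199.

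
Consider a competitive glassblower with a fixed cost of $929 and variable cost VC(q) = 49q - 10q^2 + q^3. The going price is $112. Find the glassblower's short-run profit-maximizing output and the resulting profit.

AVC = 49 - 10q + q^2 has its minimum $24 at q = 5; price $112 clears that bar, so the firm operates.
With MC = 49 - 20q + 3q^2, P = MC on the upward-sloping part at q* = 9.
TR = 112·9 = 1008. TC = 929 + 360 = 1289. Profit = 1008 − 1289 = -$281.
By producing, the firm covers all variable cost plus $648 of fixed cost; shutting down would lose the full $929.

Profit = -$281 at q = 9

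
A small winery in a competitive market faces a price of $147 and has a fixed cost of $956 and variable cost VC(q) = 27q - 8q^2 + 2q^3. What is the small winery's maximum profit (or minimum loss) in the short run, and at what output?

AVC = 27 - 8q + 2q^2; min AVC = $19 at q = 2. Since P = $147 ≥ min AVC, the firm produces.
With MC = 27 - 16q + 6q^2, P = MC on the upward-sloping part at q* = 6.
TR = 147·6 = 882. TC = 956 + 306 = 1262. Profit = 882 − 1262 = -$380.
Shutting down would mean losing the fixed cost of $956, so operating at a loss of $380 is better by $576.

Profit = -$380 at q = 6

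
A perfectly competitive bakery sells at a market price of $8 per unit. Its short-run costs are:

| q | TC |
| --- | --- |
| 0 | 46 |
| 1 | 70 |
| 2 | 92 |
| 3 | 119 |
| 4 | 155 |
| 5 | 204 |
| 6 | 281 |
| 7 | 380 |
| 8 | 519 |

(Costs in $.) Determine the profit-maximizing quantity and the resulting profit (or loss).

Compute π = P·q − TC at each output: q=0: -46; q=1: -62; q=2: -76; q=3: -95; q=4: -123; q=5: -164; q=6: -233; q=7: -324; q=8: -455.
Profit is highest at q = 0. Equivalently, the lowest AVC in the table is 46/2 ≈ $23 at q = 2, and P = $8 falls below it — price never covers variable cost, so the firm shuts down and loses only its fixed cost.

q = 0 (shut down); profit = -$46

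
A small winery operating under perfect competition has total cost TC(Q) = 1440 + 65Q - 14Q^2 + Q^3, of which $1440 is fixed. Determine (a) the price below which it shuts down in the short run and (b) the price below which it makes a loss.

AVC = 65 - 14Q + Q^2; minimized at Q = 7, giving min AVC = $16. That is the shutdown price.
ATC = 1440/Q + 65 - 14Q + Q^2. Setting dATC/dQ = −1440/Q^2 − 14 + 2Q = 0 gives Q = 12 (since 2·12^3 − 14·12^2 = 1440).
min ATC = 1440/12 + 65 − 14·12 + 12^2 = $161. That is the break-even price.
Between these two prices the firm operates at a loss; above $161 it earns a profit.

Shutdown price = $16; break-even price = $161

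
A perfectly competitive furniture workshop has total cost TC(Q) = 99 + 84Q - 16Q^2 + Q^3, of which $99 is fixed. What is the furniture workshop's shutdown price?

The shutdown price is the minimum of AVC. VC = 84Q - 16Q^2 + Q^3, so AVC = 84 - 16Q + Q^2.
dAVC/dQ = -16 + 2Q = 0 gives Q = 8. min AVC = 84 - 16·8 + 8^2 = 20.
The firm shuts down for any P below $20.

$20 per unit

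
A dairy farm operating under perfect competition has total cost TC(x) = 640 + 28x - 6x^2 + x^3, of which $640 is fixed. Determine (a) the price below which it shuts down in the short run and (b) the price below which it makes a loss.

Shutdown price = $19; break-even price = $124

Shutdown price = min AVC. AVC = 28 - 6x + x^2, with vertex at x = 3 and minimum $19.
ATC = 640/x + 28 - 6x + x^2. Setting dATC/dx = −640/x^2 − 6 + 2x = 0 gives x = 8 (since 2·8^3 − 6·8^2 = 640).
min ATC = 640/8 + 28 − 6·8 + 8^2 = $124. That is the break-even price.
For $19 ≤ P < $124 the firm produces at a loss; below $19 it shuts down.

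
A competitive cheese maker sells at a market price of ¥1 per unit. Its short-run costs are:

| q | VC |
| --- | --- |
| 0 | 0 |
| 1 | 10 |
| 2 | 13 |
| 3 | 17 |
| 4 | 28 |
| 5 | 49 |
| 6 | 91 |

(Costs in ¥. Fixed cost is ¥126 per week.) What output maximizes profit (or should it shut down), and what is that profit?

Profit at each row (π = 1q − TC): q=0: -126; q=1: -135; q=2: -137; q=3: -140; q=4: -150; q=5: -170; q=6: -211.
Profit is highest at q = 0. Equivalently, the lowest AVC in the table is 17/3 ≈ ¥5.67 at q = 3, and P = ¥1 falls below it — price never covers variable cost, so the firm shuts down and loses only its fixed cost.

q = 0 (shut down); profit = -¥126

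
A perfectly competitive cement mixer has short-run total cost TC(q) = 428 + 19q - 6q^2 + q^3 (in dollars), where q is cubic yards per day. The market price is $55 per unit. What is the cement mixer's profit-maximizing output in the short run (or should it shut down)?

Produce at q = 6

Variable cost is VC = 19q - 6q^2 + q^3, so AVC = VC/q = 19 - 6q + q^2 and MC = dTC/dq = 19 - 12q + 3q^2.
AVC hits its minimum where MC = AVC, at q = 3, giving min AVC = 19 - 6·3 + 3^2 = $10.
P = $55 exceeds min AVC = $10, so the firm stays open.
Set P = MC: 55 = 19 - 12q + 3q^2 → -36 - 12q + 3q^2 = 0. The roots are q = -2 and q = 6; the profit-maximizing output is on the rising part of MC, so q* = 6.
Check: AVC at q = 6 is $19 ≤ P, so revenue covers variable cost.
Profit = P·q − TC = 55·6 − 542 = -$212, a loss, but smaller than the $428 fixed cost the firm would lose by shutting down.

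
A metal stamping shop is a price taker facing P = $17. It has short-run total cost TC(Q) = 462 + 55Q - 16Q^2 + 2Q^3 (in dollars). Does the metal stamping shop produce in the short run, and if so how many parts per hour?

Shut down

Strip out fixed cost: VC = 55Q - 16Q^2 + 2Q^3. Then AVC = 55 - 16Q + 2Q^2 and MC = 55 - 32Q + 6Q^2.
AVC hits its minimum where MC = AVC, at Q = 4, giving min AVC = 55 - 16·4 + 2·4^2 = $23.
Since P = $17 < min AVC = $23, price fails to cover variable cost at any output.
Best response: produce nothing and absorb the $462 fixed cost.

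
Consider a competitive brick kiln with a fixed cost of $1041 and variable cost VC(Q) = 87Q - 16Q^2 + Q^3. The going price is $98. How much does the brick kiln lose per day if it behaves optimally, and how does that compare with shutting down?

Profit = -$315 at Q = 11

AVC = 87 - 16Q + Q^2 has its minimum $23 at Q = 8; price $98 clears that bar, so the firm operates.
MC = 87 - 32Q + 3Q^2. Setting P = MC and taking the root on the rising branch gives Q* = 11.
TR = 98·11 = 1078. TC = 1041 + 352 = 1393. Profit = 1078 − 1393 = -$315.
By producing, the firm covers all variable cost plus $726 of fixed cost; shutting down would lose the full $1041.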